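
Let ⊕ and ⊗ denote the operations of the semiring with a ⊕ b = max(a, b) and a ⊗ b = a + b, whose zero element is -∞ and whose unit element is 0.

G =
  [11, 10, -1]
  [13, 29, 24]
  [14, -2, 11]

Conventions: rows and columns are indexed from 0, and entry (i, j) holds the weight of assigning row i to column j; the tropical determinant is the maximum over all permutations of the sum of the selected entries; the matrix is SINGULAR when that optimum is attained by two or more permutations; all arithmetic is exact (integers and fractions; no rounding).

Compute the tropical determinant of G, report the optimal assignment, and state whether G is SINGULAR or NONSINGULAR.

σ = (0, 1, 2): 11 + 29 + 11 = 51
σ = (0, 2, 1): 11 + 24 + (-2) = 33
σ = (1, 0, 2): 10 + 13 + 11 = 34
σ = (1, 2, 0): 10 + 24 + 14 = 48
σ = (2, 0, 1): (-1) + 13 + (-2) = 10
σ = (2, 1, 0): (-1) + 29 + 14 = 42
Optimal value attained by: σ = (0, 1, 2).
Answer: det⊕(G) = 51; verdict: NONSINGULAR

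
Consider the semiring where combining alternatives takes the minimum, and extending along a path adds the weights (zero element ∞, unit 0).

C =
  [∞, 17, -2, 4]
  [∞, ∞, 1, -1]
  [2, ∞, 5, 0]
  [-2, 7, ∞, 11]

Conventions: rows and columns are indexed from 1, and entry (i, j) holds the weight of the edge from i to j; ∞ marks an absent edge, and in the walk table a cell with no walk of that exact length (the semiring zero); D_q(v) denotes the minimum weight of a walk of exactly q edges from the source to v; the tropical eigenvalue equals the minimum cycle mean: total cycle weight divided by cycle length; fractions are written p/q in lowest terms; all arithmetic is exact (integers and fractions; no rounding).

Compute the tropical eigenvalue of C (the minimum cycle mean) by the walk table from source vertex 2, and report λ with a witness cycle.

q=0: [∞, 0, ∞, ∞]
q=1: [∞, ∞, 1, -1]
q=2: [-3, 6, 6, 1]
q=3: [-1, 8, -5, 1]
q=4: [-3, 8, -3, -5]
Optimal cycle mean attained by: cycle 1->3->4->1, total (-2) + 0 + (-2), length 3.
Answer: λ = -4/3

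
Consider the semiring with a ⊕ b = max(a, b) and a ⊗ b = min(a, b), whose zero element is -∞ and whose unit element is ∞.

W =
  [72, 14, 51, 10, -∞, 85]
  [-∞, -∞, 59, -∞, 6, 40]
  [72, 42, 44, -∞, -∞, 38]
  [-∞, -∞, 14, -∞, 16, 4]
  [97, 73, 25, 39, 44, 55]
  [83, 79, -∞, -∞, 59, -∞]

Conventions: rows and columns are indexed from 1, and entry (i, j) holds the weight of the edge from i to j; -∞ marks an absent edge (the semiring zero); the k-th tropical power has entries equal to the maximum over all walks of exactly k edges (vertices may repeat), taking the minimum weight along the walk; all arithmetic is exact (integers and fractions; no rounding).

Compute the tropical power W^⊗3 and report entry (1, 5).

W^⊗2:
  [83, 79, 51, 10, 59, 72]
  [59, 42, 44, 6, 40, 38]
  [72, 42, 51, 10, 38, 72]
  [16, 16, 16, 16, 16, 16]
  [72, 55, 59, 39, 55, 85]
  [72, 59, 59, 39, 44, 83]
W^⊗3:
  [72, 72, 59, 39, 59, 83]
  [59, 42, 51, 39, 40, 59]
  [72, 72, 51, 38, 59, 72]
  [16, 16, 16, 16, 16, 16]
  [83, 79, 55, 39, 59, 72]
  [83, 79, 59, 39, 59, 72]
Key observation: the optimum is the walk 1->1->6->5, with weight 72 min 85 min 59 = 59.
Optimal value attained by: walk 1->1->6->5.
Answer: (W^⊗3)[1][5] = 59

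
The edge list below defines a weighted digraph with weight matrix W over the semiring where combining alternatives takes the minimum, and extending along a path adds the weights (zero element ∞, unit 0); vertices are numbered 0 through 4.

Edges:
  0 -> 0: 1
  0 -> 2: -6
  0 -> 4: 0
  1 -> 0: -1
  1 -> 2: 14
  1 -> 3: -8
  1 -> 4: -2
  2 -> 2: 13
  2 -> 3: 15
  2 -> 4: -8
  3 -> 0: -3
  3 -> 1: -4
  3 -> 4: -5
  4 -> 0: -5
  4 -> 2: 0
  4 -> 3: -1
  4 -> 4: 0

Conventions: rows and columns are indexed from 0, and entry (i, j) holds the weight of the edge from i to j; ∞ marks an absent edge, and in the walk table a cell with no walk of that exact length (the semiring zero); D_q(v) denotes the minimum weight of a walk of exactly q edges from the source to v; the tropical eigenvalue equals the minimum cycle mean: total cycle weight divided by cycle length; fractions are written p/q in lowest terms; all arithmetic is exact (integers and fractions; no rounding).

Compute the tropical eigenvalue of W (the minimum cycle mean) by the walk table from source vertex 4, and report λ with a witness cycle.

q=0: [∞, ∞, ∞, ∞, 0]
q=1: [-5, ∞, 0, -1, 0]
q=2: [-5, -5, -11, -1, -8]
q=3: [-13, -5, -11, -13, -19]
q=4: [-24, -17, -19, -20, -19]
q=5: [-24, -24, -30, -25, -27]
Optimal cycle mean attained by: cycle 0->2->4->0, total (-6) + (-8) + (-5), length 3.
Answer: λ = -19/3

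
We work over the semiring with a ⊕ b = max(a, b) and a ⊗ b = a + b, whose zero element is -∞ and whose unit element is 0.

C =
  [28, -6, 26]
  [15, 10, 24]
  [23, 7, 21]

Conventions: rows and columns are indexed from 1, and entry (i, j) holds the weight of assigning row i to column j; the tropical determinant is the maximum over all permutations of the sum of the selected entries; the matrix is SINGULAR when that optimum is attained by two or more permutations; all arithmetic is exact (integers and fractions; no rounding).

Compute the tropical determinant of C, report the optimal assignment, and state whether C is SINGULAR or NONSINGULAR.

σ = (1, 2, 3): 28 + 10 + 21 = 59
σ = (1, 3, 2): 28 + 24 + 7 = 59
σ = (2, 1, 3): (-6) + 15 + 21 = 30
σ = (2, 3, 1): (-6) + 24 + 23 = 41
σ = (3, 1, 2): 26 + 15 + 7 = 48
σ = (3, 2, 1): 26 + 10 + 23 = 59
Optimal value attained by: σ = (1, 2, 3).
Answer: det⊕(C) = 59; verdict: SINGULAR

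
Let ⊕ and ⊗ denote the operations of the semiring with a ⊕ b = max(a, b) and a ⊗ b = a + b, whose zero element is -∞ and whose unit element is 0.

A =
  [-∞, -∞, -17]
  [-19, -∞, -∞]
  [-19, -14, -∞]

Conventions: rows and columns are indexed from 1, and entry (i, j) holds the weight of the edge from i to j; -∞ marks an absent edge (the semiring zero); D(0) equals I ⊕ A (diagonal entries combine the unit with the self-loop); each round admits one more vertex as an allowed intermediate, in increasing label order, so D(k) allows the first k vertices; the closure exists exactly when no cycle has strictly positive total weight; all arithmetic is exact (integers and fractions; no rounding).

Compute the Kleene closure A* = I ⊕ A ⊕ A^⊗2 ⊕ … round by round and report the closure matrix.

D(0):
  [0, -∞, -17]
  [-19, 0, -∞]
  [-19, -14, 0]
D(1):
  [0, -∞, -17]
  [-19, 0, -36]
  [-19, -14, 0]
D(2):
  [0, -∞, -17]
  [-19, 0, -36]
  [-19, -14, 0]
D(3):
  [0, -31, -17]
  [-19, 0, -36]
  [-19, -14, 0]
Answer: A* = [[0, -31, -17], [-19, 0, -36], [-19, -14, 0]]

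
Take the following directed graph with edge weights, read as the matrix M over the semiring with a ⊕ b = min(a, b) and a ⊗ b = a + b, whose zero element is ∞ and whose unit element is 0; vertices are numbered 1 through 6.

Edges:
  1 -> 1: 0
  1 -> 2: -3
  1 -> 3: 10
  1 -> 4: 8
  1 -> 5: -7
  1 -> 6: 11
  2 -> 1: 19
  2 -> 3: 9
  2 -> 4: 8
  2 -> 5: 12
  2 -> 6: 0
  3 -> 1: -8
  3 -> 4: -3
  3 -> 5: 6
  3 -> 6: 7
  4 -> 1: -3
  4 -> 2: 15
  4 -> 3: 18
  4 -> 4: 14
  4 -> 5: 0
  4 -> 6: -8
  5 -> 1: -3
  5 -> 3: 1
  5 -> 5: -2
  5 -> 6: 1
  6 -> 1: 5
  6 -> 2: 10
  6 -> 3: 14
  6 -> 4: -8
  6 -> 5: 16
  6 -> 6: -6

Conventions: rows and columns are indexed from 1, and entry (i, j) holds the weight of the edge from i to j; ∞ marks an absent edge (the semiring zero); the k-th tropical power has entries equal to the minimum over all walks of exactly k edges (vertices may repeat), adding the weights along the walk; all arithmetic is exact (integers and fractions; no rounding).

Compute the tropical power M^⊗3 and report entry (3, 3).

M^⊗2:
  [-10, -3, -6, 3, -9, -6]
  [1, 10, 13, -8, 8, -6]
  [-8, -11, 2, -1, -15, -11]
  [-3, -6, 1, -16, -10, -14]
  [-7, -6, -1, -7, -10, -5]
  [-11, 2, 8, -14, -8, -16]
M^⊗3:
  [-14, -13, -8, -14, -17, -12]
  [-11, -2, 8, -14, -8, -16]
  [-18, -11, -14, -19, -17, -17]
  [-19, -6, -9, -22, -16, -24]
  [-13, -10, -9, -13, -14, -15]
  [-17, -14, -7, -24, -18, -22]
Key observation: the optimum is the walk 3->1->5->3, with weight (-8) + (-7) + 1 = -14.
Optimal value attained by: walk 3->1->5->3.
Answer: (M^⊗3)[3][3] = -14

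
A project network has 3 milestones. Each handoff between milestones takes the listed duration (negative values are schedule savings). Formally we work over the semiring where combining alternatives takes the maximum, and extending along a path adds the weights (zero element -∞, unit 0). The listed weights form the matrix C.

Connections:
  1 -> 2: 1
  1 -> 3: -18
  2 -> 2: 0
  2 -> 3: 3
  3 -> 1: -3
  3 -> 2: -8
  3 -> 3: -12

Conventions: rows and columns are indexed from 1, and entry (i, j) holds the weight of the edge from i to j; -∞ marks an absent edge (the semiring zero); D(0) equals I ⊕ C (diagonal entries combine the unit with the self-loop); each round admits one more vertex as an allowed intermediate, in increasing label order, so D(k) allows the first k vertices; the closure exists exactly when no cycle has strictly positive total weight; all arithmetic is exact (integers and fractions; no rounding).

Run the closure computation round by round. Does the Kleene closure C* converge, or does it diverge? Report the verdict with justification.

D(0):
  [0, 1, -18]
  [-∞, 0, 3]
  [-3, -8, 0]
D(1):
  [0, 1, -18]
  [-∞, 0, 3]
  [-3, -2, 0]
Detection: at round 2, diagonal entry (3, 3) turns strictly positive.
Key observation: the cycle 3->1->2->3 has total weight (-3) + 1 + 3, which is strictly positive.
Answer: DIVERGES — positive cycle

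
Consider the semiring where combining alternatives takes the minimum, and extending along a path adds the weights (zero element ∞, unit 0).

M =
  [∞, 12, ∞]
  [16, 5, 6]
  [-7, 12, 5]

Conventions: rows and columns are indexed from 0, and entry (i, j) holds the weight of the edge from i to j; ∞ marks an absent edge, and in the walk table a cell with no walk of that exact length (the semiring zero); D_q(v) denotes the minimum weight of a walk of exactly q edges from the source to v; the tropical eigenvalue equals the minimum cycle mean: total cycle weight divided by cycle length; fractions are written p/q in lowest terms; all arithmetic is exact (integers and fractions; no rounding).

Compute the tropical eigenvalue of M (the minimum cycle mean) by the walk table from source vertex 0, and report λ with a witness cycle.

q=0: [0, ∞, ∞]
q=1: [∞, 12, ∞]
q=2: [28, 17, 18]
q=3: [11, 22, 23]
Optimal cycle mean attained by: cycle 0->1->2->0, total 12 + 6 + (-7), length 3.
Answer: λ = 11/3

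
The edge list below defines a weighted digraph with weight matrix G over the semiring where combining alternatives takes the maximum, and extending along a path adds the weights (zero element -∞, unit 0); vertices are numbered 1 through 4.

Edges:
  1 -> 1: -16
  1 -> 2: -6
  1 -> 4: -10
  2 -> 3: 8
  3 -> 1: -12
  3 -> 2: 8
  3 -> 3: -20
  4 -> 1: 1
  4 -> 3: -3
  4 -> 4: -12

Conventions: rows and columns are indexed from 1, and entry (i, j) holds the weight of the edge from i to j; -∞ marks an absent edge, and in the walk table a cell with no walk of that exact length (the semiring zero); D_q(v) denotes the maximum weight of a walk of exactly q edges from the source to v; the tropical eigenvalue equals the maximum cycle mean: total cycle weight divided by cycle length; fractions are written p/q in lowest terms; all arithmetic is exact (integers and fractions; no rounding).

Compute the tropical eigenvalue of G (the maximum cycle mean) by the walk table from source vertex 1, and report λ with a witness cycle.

q=0: [0, -∞, -∞, -∞]
q=1: [-16, -6, -∞, -10]
q=2: [-9, -22, 2, -22]
q=3: [-10, 10, -14, -19]
q=4: [-18, -6, 18, -20]
Optimal cycle mean attained by: cycle 2->3->2, total 8 + 8, length 2.
Answer: λ = 8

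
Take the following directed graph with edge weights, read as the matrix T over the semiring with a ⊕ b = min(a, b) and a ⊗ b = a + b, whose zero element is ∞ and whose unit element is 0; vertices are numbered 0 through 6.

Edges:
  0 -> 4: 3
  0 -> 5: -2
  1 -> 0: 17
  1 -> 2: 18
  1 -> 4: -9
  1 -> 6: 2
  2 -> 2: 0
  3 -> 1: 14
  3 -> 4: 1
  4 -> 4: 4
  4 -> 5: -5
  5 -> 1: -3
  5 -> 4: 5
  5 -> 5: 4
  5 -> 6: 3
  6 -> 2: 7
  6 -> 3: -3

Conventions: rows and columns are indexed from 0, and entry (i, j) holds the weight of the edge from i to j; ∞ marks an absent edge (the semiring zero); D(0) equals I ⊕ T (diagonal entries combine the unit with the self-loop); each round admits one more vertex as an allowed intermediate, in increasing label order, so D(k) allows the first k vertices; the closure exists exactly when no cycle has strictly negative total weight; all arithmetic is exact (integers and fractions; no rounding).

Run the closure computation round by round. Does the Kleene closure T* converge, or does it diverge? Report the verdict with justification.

D(0):
  [0, ∞, ∞, ∞, 3, -2, ∞]
  [17, 0, 18, ∞, -9, ∞, 2]
  [∞, ∞, 0, ∞, ∞, ∞, ∞]
  [∞, 14, ∞, 0, 1, ∞, ∞]
  [∞, ∞, ∞, ∞, 0, -5, ∞]
  [∞, -3, ∞, ∞, 5, 0, 3]
  [∞, ∞, 7, -3, ∞, ∞, 0]
D(1):
  [0, ∞, ∞, ∞, 3, -2, ∞]
  [17, 0, 18, ∞, -9, 15, 2]
  [∞, ∞, 0, ∞, ∞, ∞, ∞]
  [∞, 14, ∞, 0, 1, ∞, ∞]
  [∞, ∞, ∞, ∞, 0, -5, ∞]
  [∞, -3, ∞, ∞, 5, 0, 3]
  [∞, ∞, 7, -3, ∞, ∞, 0]
D(2):
  [0, ∞, ∞, ∞, 3, -2, ∞]
  [17, 0, 18, ∞, -9, 15, 2]
  [∞, ∞, 0, ∞, ∞, ∞, ∞]
  [31, 14, 32, 0, 1, 29, 16]
  [∞, ∞, ∞, ∞, 0, -5, ∞]
  [14, -3, 15, ∞, -12, 0, -1]
  [∞, ∞, 7, -3, ∞, ∞, 0]
D(3):
  [0, ∞, ∞, ∞, 3, -2, ∞]
  [17, 0, 18, ∞, -9, 15, 2]
  [∞, ∞, 0, ∞, ∞, ∞, ∞]
  [31, 14, 32, 0, 1, 29, 16]
  [∞, ∞, ∞, ∞, 0, -5, ∞]
  [14, -3, 15, ∞, -12, 0, -1]
  [∞, ∞, 7, -3, ∞, ∞, 0]
D(4):
  [0, ∞, ∞, ∞, 3, -2, ∞]
  [17, 0, 18, ∞, -9, 15, 2]
  [∞, ∞, 0, ∞, ∞, ∞, ∞]
  [31, 14, 32, 0, 1, 29, 16]
  [∞, ∞, ∞, ∞, 0, -5, ∞]
  [14, -3, 15, ∞, -12, 0, -1]
  [28, 11, 7, -3, -2, 26, 0]
Detection: at round 5, diagonal entry (5, 5) turns strictly negative.
Key observation: the cycle 5->1->4->5 has total weight (-3) + (-9) + (-5), which is strictly negative.
Answer: DIVERGES — negative cycle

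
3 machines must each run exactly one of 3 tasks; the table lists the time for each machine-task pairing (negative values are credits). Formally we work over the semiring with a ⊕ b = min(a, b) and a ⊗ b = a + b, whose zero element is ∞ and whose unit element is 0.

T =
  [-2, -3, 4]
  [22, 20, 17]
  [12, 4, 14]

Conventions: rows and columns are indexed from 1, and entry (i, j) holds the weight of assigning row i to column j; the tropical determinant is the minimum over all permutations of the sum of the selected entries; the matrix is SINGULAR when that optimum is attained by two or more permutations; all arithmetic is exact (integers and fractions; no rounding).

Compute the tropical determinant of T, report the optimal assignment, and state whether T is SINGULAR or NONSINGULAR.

σ = (1, 2, 3): (-2) + 20 + 14 = 32
σ = (1, 3, 2): (-2) + 17 + 4 = 19
σ = (2, 1, 3): (-3) + 22 + 14 = 33
σ = (2, 3, 1): (-3) + 17 + 12 = 26
σ = (3, 1, 2): 4 + 22 + 4 = 30
σ = (3, 2, 1): 4 + 20 + 12 = 36
Optimal value attained by: σ = (1, 3, 2).
Answer: det⊕(T) = 19; verdict: NONSINGULAR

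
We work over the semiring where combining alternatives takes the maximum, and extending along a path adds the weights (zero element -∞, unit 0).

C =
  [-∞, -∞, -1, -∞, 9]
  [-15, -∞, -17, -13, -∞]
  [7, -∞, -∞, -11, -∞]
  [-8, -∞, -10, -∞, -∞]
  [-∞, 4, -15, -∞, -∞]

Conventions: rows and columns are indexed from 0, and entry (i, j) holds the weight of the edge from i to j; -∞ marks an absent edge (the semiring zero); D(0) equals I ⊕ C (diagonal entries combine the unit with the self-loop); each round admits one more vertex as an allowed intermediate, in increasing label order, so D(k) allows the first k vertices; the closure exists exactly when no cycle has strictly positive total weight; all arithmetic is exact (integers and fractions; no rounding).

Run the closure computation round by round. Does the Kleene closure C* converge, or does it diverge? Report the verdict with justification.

D(0):
  [0, -∞, -1, -∞, 9]
  [-15, 0, -17, -13, -∞]
  [7, -∞, 0, -11, -∞]
  [-8, -∞, -10, 0, -∞]
  [-∞, 4, -15, -∞, 0]
Detection: at round 1, diagonal entry (2, 2) turns strictly positive.
Key observation: the cycle 2->0->2 has total weight 7 + (-1), which is strictly positive.
Answer: DIVERGES — positive cycle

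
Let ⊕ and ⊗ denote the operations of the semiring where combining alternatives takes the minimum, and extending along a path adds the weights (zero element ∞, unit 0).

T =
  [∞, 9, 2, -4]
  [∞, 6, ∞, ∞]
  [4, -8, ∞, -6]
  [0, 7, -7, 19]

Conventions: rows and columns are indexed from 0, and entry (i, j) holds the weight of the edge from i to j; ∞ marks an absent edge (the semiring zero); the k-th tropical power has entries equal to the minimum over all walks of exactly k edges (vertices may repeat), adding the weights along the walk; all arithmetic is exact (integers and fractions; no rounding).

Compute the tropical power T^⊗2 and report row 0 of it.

T^⊗2:
  [-4, -6, -11, -4]
  [∞, 12, ∞, ∞]
  [-6, -2, -13, 0]
  [-3, -15, 2, -13]
Answer: row 0 of T^⊗2 = [-4, -6, -11, -4]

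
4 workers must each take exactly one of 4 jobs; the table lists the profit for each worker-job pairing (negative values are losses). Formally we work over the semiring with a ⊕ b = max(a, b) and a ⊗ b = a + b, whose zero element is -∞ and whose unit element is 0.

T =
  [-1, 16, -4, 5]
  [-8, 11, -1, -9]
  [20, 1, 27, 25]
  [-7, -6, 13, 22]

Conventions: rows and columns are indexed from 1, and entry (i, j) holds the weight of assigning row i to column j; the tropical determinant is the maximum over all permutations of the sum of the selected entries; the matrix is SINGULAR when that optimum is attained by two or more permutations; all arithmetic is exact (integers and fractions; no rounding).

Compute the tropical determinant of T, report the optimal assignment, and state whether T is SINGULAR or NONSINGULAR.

σ = (1, 2, 3, 4): (-1) + 11 + 27 + 22 = 59
σ = (1, 2, 4, 3): (-1) + 11 + 25 + 13 = 48
σ = (1, 3, 2, 4): (-1) + (-1) + 1 + 22 = 21
σ = (1, 3, 4, 2): (-1) + (-1) + 25 + (-6) = 17
σ = (1, 4, 2, 3): (-1) + (-9) + 1 + 13 = 4
σ = (1, 4, 3, 2): (-1) + (-9) + 27 + (-6) = 11
σ = (2, 1, 3, 4): 16 + (-8) + 27 + 22 = 57
σ = (2, 1, 4, 3): 16 + (-8) + 25 + 13 = 46
σ = (2, 3, 1, 4): 16 + (-1) + 20 + 22 = 57
σ = (2, 3, 4, 1): 16 + (-1) + 25 + (-7) = 33
σ = (2, 4, 1, 3): 16 + (-9) + 20 + 13 = 40
σ = (2, 4, 3, 1): 16 + (-9) + 27 + (-7) = 27
σ = (3, 1, 2, 4): (-4) + (-8) + 1 + 22 = 11
σ = (3, 1, 4, 2): (-4) + (-8) + 25 + (-6) = 7
σ = (3, 2, 1, 4): (-4) + 11 + 20 + 22 = 49
σ = (3, 2, 4, 1): (-4) + 11 + 25 + (-7) = 25
σ = (3, 4, 1, 2): (-4) + (-9) + 20 + (-6) = 1
σ = (3, 4, 2, 1): (-4) + (-9) + 1 + (-7) = -19
σ = (4, 1, 2, 3): 5 + (-8) + 1 + 13 = 11
σ = (4, 1, 3, 2): 5 + (-8) + 27 + (-6) = 18
σ = (4, 2, 1, 3): 5 + 11 + 20 + 13 = 49
σ = (4, 2, 3, 1): 5 + 11 + 27 + (-7) = 36
σ = (4, 3, 1, 2): 5 + (-1) + 20 + (-6) = 18
σ = (4, 3, 2, 1): 5 + (-1) + 1 + (-7) = -2
Optimal value attained by: σ = (1, 2, 3, 4).
Answer: det⊕(T) = 59; verdict: NONSINGULAR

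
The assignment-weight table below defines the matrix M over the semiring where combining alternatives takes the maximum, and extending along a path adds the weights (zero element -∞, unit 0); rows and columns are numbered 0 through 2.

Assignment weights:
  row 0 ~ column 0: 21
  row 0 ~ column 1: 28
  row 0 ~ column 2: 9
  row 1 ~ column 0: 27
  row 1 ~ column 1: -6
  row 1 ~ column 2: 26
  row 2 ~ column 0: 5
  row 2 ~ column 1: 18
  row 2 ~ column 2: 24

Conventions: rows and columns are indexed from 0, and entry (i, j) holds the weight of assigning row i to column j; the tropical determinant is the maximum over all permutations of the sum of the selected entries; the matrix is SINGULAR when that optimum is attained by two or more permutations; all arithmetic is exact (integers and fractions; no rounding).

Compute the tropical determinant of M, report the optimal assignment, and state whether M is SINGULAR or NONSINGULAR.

σ = (0, 1, 2): 21 + (-6) + 24 = 39
σ = (0, 2, 1): 21 + 26 + 18 = 65
σ = (1, 0, 2): 28 + 27 + 24 = 79
σ = (1, 2, 0): 28 + 26 + 5 = 59
σ = (2, 0, 1): 9 + 27 + 18 = 54
σ = (2, 1, 0): 9 + (-6) + 5 = 8
Optimal value attained by: σ = (1, 0, 2).
Answer: det⊕(M) = 79; verdict: NONSINGULAR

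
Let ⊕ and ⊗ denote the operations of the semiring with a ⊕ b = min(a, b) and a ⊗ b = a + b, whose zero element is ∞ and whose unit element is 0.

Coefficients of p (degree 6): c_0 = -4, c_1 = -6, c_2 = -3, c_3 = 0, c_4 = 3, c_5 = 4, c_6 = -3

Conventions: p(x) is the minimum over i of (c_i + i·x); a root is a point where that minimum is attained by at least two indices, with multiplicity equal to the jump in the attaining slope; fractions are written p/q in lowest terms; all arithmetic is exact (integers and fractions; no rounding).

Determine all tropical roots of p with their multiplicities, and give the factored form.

hull edge (i=0, c=-4) to (i=1, c=-6): slope -2, span 1
hull edge (i=1, c=-6) to (i=6, c=-3): slope 3/5, span 5
Factored form: p(x) = -3 ⊗ (x ⊕ (-3/5)) ⊗ (x ⊕ (-3/5)) ⊗ (x ⊕ (-3/5)) ⊗ (x ⊕ (-3/5)) ⊗ (x ⊕ (-3/5)) ⊗ (x ⊕ 2)
Answer: roots = -3/5 (mult 5), 2 (mult 1)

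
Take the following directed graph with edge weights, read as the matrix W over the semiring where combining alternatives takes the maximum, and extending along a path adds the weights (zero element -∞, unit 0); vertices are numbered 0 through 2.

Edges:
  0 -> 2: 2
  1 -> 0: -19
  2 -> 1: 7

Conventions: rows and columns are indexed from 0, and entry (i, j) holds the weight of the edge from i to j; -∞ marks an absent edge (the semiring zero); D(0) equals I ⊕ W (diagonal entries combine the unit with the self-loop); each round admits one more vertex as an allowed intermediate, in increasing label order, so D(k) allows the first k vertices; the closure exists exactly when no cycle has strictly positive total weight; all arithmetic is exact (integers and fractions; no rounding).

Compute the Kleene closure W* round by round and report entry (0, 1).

D(0):
  [0, -∞, 2]
  [-19, 0, -∞]
  [-∞, 7, 0]
D(1):
  [0, -∞, 2]
  [-19, 0, -17]
  [-∞, 7, 0]
D(2):
  [0, -∞, 2]
  [-19, 0, -17]
  [-12, 7, 0]
D(3):
  [0, 9, 2]
  [-19, 0, -17]
  [-12, 7, 0]
Answer: W*[0][1] = 9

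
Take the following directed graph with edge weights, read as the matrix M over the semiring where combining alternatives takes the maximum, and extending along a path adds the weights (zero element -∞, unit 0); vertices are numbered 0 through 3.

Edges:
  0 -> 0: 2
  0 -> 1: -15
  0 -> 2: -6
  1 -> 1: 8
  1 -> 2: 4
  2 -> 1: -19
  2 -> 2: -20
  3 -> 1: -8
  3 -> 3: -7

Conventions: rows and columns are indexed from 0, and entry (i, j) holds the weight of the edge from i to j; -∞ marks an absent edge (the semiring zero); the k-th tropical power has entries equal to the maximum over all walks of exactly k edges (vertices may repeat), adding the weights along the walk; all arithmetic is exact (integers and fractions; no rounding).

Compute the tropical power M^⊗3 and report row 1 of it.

M^⊗2:
  [4, -7, -4, -∞]
  [-∞, 16, 12, -∞]
  [-∞, -11, -15, -∞]
  [-∞, 0, -4, -14]
M^⊗3:
  [6, 1, -2, -∞]
  [-∞, 24, 20, -∞]
  [-∞, -3, -7, -∞]
  [-∞, 8, 4, -21]
Answer: row 1 of M^⊗3 = [-∞, 24, 20, -∞]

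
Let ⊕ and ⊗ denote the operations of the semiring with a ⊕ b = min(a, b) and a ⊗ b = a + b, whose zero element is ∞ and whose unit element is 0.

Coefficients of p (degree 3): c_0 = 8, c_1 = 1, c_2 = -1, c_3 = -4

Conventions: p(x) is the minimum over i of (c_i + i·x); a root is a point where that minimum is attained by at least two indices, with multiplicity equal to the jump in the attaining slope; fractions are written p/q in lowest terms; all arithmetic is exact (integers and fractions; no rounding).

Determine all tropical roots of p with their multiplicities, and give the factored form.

hull edge (i=0, c=8) to (i=1, c=1): slope -7, span 1
hull edge (i=1, c=1) to (i=3, c=-4): slope -5/2, span 2
Factored form: p(x) = -4 ⊗ (x ⊕ 5/2) ⊗ (x ⊕ 5/2) ⊗ (x ⊕ 7)
Answer: roots = 5/2 (mult 2), 7 (mult 1)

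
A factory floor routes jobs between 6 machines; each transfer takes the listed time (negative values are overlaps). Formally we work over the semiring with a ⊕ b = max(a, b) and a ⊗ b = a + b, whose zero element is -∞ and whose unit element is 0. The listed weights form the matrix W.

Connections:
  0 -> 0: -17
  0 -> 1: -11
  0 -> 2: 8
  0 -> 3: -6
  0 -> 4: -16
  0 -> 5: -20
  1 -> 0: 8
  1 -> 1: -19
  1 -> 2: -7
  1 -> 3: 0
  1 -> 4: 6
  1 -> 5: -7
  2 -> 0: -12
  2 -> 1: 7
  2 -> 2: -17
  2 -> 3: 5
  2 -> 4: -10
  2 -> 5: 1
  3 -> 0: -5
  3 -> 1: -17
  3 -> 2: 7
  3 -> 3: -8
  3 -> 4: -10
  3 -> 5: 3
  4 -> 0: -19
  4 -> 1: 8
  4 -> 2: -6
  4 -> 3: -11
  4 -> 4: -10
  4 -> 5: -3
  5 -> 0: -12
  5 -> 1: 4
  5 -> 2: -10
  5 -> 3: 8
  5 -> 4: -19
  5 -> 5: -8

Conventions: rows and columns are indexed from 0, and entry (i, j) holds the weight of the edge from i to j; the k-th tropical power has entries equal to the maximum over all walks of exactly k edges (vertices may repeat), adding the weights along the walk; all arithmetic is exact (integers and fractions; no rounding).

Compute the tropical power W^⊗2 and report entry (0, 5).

W^⊗2:
  [-3, 15, 1, 13, -2, 9]
  [-5, 14, 16, 2, -4, 3]
  [15, 5, 12, 9, 13, 8]
  [-5, 14, 3, 12, -3, 8]
  [16, 1, 1, 8, 14, 1]
  [12, -3, 15, 4, 10, 11]
Key observation: the optimum is the walk 0->2->5, with weight 8 + 1 = 9.
Optimal value attained by: walk 0->2->5.
Answer: (W^⊗2)[0][5] = 9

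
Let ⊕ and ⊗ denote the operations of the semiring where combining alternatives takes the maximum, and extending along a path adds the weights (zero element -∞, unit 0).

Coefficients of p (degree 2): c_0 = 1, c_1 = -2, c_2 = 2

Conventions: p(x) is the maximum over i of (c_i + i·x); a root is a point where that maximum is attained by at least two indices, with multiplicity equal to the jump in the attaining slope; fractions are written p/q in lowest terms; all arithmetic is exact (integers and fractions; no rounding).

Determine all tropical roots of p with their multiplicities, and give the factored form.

hull edge (i=0, c=1) to (i=2, c=2): slope 1/2, span 2
Factored form: p(x) = 2 ⊗ (x ⊕ (-1/2)) ⊗ (x ⊕ (-1/2))
Answer: roots = -1/2 (mult 2)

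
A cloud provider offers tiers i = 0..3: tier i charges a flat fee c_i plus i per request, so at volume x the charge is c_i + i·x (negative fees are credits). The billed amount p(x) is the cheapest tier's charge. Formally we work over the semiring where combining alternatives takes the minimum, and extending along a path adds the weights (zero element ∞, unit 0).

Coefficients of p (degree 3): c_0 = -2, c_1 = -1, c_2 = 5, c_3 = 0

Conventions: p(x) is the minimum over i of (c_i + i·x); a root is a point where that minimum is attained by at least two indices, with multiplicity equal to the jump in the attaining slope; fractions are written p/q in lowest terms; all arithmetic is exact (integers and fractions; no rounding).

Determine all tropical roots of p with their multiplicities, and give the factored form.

hull edge (i=0, c=-2) to (i=3, c=0): slope 2/3, span 3
Factored form: p(x) = 0 ⊗ (x ⊕ (-2/3)) ⊗ (x ⊕ (-2/3)) ⊗ (x ⊕ (-2/3))
Answer: roots = -2/3 (mult 3)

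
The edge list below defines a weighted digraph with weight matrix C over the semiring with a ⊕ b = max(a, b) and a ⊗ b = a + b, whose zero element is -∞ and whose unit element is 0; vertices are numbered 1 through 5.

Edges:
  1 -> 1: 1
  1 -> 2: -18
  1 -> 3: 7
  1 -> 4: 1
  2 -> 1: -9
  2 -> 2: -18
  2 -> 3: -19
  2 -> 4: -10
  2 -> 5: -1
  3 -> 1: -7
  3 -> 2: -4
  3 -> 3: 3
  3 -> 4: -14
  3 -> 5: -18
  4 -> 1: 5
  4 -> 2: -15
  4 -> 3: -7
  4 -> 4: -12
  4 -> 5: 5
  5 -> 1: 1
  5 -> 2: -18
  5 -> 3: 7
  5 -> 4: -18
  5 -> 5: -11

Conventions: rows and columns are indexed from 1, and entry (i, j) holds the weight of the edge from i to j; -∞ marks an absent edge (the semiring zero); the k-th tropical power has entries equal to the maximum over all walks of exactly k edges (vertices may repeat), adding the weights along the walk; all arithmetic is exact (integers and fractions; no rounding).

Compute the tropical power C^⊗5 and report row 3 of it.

C^⊗2:
  [6, 3, 10, 2, 6]
  [0, -19, 6, -8, -5]
  [-4, -1, 6, -6, -5]
  [6, -11, 12, 6, -6]
  [2, 3, 10, 2, -11]
C^⊗3:
  [7, 6, 13, 7, 7]
  [1, 2, 9, 1, -3]
  [-1, 2, 9, -3, -1]
  [11, 8, 15, 7, 11]
  [7, 6, 13, 3, 7]
C^⊗4:
  [12, 9, 16, 8, 12]
  [6, 5, 12, 2, 6]
  [2, 5, 12, 0, 2]
  [12, 11, 18, 12, 12]
  [8, 9, 16, 8, 8]
C^⊗5:
  [13, 12, 19, 13, 13]
  [7, 8, 15, 7, 7]
  [5, 8, 15, 3, 5]
  [17, 14, 21, 13, 17]
  [13, 12, 19, 9, 13]
Answer: row 3 of C^⊗5 = [5, 8, 15, 3, 5]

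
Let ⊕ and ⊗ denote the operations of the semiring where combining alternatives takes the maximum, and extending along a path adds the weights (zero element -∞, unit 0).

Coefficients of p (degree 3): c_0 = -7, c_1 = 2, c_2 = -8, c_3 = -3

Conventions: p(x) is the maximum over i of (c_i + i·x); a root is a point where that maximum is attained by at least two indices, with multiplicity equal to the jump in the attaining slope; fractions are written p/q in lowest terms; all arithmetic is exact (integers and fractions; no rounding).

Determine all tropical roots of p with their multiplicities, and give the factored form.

hull edge (i=0, c=-7) to (i=1, c=2): slope 9, span 1
hull edge (i=1, c=2) to (i=3, c=-3): slope -5/2, span 2
Factored form: p(x) = -3 ⊗ (x ⊕ (-9)) ⊗ (x ⊕ 5/2) ⊗ (x ⊕ 5/2)
Answer: roots = -9 (mult 1), 5/2 (mult 2)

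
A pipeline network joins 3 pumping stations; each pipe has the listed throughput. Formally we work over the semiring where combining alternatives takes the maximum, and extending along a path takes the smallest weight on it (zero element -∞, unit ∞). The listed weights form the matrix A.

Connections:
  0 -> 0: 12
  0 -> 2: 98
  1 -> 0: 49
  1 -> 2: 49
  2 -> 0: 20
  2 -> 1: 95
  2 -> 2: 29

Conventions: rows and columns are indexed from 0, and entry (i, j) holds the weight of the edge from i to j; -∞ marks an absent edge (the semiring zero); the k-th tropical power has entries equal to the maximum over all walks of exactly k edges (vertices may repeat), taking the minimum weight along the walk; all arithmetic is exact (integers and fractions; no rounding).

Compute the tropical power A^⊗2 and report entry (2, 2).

A^⊗2:
  [20, 95, 29]
  [20, 49, 49]
  [49, 29, 49]
Key observation: the optimum is the walk 2->1->2, with weight 95 min 49 = 49.
Optimal value attained by: walk 2->1->2.
Answer: (A^⊗2)[2][2] = 49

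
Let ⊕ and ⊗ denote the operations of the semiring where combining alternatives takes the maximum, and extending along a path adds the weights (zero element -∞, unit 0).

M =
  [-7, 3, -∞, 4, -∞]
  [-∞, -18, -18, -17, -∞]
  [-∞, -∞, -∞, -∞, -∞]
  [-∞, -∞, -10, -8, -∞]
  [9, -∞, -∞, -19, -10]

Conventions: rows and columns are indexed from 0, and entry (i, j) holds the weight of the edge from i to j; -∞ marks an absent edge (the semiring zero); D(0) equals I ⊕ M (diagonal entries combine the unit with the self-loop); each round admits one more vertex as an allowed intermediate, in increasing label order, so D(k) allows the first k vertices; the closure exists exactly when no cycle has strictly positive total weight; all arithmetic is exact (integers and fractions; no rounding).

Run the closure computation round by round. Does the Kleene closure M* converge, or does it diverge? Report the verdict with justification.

D(0):
  [0, 3, -∞, 4, -∞]
  [-∞, 0, -18, -17, -∞]
  [-∞, -∞, 0, -∞, -∞]
  [-∞, -∞, -10, 0, -∞]
  [9, -∞, -∞, -19, 0]
D(1):
  [0, 3, -∞, 4, -∞]
  [-∞, 0, -18, -17, -∞]
  [-∞, -∞, 0, -∞, -∞]
  [-∞, -∞, -10, 0, -∞]
  [9, 12, -∞, 13, 0]
D(2):
  [0, 3, -15, 4, -∞]
  [-∞, 0, -18, -17, -∞]
  [-∞, -∞, 0, -∞, -∞]
  [-∞, -∞, -10, 0, -∞]
  [9, 12, -6, 13, 0]
D(3):
  [0, 3, -15, 4, -∞]
  [-∞, 0, -18, -17, -∞]
  [-∞, -∞, 0, -∞, -∞]
  [-∞, -∞, -10, 0, -∞]
  [9, 12, -6, 13, 0]
D(4):
  [0, 3, -6, 4, -∞]
  [-∞, 0, -18, -17, -∞]
  [-∞, -∞, 0, -∞, -∞]
  [-∞, -∞, -10, 0, -∞]
  [9, 12, 3, 13, 0]
D(5):
  [0, 3, -6, 4, -∞]
  [-∞, 0, -18, -17, -∞]
  [-∞, -∞, 0, -∞, -∞]
  [-∞, -∞, -10, 0, -∞]
  [9, 12, 3, 13, 0]
Key observation: every diagonal entry stays at the unit through all rounds, so no improving cycle exists.
Answer: CONVERGES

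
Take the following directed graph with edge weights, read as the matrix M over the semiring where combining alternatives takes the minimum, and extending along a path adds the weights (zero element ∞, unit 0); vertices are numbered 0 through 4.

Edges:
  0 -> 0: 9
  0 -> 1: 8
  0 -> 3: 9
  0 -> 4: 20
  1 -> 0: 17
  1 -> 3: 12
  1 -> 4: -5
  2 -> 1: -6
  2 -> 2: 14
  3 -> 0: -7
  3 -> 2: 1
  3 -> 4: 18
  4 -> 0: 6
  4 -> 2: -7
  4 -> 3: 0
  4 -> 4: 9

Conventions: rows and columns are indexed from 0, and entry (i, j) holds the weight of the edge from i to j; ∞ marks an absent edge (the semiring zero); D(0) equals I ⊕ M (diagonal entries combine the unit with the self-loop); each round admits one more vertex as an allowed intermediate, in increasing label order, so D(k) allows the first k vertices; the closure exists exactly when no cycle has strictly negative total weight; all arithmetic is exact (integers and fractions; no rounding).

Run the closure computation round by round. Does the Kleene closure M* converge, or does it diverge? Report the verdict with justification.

D(0):
  [0, 8, ∞, 9, 20]
  [17, 0, ∞, 12, -5]
  [∞, -6, 0, ∞, ∞]
  [-7, ∞, 1, 0, 18]
  [6, ∞, -7, 0, 0]
D(1):
  [0, 8, ∞, 9, 20]
  [17, 0, ∞, 12, -5]
  [∞, -6, 0, ∞, ∞]
  [-7, 1, 1, 0, 13]
  [6, 14, -7, 0, 0]
D(2):
  [0, 8, ∞, 9, 3]
  [17, 0, ∞, 12, -5]
  [11, -6, 0, 6, -11]
  [-7, 1, 1, 0, -4]
  [6, 14, -7, 0, 0]
Detection: at round 3, diagonal entry (4, 4) turns strictly negative.
Key observation: the cycle 4->2->1->4 has total weight (-7) + (-6) + (-5), which is strictly negative.
Answer: DIVERGES — negative cycle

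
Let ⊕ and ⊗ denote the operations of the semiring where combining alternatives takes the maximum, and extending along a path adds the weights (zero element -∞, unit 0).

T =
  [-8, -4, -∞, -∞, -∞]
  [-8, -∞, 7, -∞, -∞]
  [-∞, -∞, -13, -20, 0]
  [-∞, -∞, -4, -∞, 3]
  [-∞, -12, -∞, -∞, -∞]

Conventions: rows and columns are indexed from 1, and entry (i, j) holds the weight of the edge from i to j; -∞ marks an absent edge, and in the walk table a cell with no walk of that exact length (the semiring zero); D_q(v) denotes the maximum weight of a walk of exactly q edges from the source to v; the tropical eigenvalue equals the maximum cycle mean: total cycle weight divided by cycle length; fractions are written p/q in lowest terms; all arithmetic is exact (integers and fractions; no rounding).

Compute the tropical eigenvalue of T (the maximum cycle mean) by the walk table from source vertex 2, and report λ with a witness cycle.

q=0: [-∞, 0, -∞, -∞, -∞]
q=1: [-8, -∞, 7, -∞, -∞]
q=2: [-16, -12, -6, -13, 7]
q=3: [-20, -5, -5, -26, -6]
q=4: [-13, -18, 2, -25, -5]
q=5: [-21, -17, -11, -18, 2]
Optimal cycle mean attained by: cycle 2->3->5->2, total 7 + 0 + (-12), length 3.
Answer: λ = -5/3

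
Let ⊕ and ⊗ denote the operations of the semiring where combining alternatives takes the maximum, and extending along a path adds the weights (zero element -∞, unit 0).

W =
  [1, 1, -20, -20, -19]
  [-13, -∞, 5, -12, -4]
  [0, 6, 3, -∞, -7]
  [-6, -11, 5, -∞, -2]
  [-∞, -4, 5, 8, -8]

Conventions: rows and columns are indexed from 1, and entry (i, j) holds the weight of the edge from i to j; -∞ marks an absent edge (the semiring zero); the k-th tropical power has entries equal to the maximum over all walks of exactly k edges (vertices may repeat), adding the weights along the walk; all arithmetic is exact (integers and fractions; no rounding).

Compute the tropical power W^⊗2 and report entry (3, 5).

W^⊗2:
  [2, 2, 6, -11, -3]
  [5, 11, 8, 4, -2]
  [3, 9, 11, 1, 2]
  [5, 11, 8, 6, -2]
  [5, 11, 13, 0, 6]
Key observation: the optimum is the walk 3->2->5, with weight 6 + (-4) = 2.
Optimal value attained by: walk 3->2->5.
Answer: (W^⊗2)[3][5] = 2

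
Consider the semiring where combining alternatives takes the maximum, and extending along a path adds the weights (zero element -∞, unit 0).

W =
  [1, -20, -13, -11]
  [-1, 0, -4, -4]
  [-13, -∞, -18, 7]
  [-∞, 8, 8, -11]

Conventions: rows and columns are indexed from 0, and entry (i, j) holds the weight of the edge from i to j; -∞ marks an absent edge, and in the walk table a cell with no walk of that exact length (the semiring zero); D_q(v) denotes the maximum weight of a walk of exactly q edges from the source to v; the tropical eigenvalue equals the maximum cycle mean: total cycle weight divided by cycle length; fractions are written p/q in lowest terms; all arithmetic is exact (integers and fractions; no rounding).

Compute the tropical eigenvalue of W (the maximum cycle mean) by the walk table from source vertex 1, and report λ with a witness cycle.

q=0: [-∞, 0, -∞, -∞]
q=1: [-1, 0, -4, -4]
q=2: [0, 4, 4, 3]
q=3: [3, 11, 11, 11]
q=4: [10, 19, 19, 18]
Optimal cycle mean attained by: cycle 2->3->2, total 7 + 8, length 2.
Answer: λ = 15/2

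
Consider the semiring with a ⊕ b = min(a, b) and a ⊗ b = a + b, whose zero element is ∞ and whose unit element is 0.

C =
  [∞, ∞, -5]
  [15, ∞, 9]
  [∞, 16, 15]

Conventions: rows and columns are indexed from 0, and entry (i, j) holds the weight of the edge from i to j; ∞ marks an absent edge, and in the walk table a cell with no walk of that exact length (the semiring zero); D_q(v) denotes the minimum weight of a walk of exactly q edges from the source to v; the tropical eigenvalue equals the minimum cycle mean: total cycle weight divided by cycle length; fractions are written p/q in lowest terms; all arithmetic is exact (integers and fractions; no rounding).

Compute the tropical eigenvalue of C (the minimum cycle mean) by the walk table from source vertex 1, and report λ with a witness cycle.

q=0: [∞, 0, ∞]
q=1: [15, ∞, 9]
q=2: [∞, 25, 10]
q=3: [40, 26, 25]
Optimal cycle mean attained by: cycle 0->2->1->0, total (-5) + 16 + 15, length 3.
Answer: λ = 26/3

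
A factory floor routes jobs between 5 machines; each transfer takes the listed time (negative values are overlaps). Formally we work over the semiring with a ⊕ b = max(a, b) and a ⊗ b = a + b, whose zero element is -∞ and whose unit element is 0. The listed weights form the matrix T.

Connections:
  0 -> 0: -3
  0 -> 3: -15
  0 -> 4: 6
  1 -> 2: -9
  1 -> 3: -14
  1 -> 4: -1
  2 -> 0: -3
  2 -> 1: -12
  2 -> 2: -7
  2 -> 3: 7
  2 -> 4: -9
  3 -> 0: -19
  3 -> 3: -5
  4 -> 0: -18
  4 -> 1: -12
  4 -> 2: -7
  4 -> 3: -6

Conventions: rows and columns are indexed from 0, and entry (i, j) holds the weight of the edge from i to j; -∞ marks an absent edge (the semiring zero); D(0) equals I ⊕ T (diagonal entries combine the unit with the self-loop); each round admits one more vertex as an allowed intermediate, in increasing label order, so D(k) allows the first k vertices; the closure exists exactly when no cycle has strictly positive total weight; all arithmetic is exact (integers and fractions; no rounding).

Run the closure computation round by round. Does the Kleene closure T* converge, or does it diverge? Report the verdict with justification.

D(0):
  [0, -∞, -∞, -15, 6]
  [-∞, 0, -9, -14, -1]
  [-3, -12, 0, 7, -9]
  [-19, -∞, -∞, 0, -∞]
  [-18, -12, -7, -6, 0]
D(1):
  [0, -∞, -∞, -15, 6]
  [-∞, 0, -9, -14, -1]
  [-3, -12, 0, 7, 3]
  [-19, -∞, -∞, 0, -13]
  [-18, -12, -7, -6, 0]
D(2):
  [0, -∞, -∞, -15, 6]
  [-∞, 0, -9, -14, -1]
  [-3, -12, 0, 7, 3]
  [-19, -∞, -∞, 0, -13]
  [-18, -12, -7, -6, 0]
D(3):
  [0, -∞, -∞, -15, 6]
  [-12, 0, -9, -2, -1]
  [-3, -12, 0, 7, 3]
  [-19, -∞, -∞, 0, -13]
  [-10, -12, -7, 0, 0]
D(4):
  [0, -∞, -∞, -15, 6]
  [-12, 0, -9, -2, -1]
  [-3, -12, 0, 7, 3]
  [-19, -∞, -∞, 0, -13]
  [-10, -12, -7, 0, 0]
D(5):
  [0, -6, -1, 6, 6]
  [-11, 0, -8, -1, -1]
  [-3, -9, 0, 7, 3]
  [-19, -25, -20, 0, -13]
  [-10, -12, -7, 0, 0]
Key observation: every diagonal entry stays at the unit through all rounds, so no improving cycle exists.
Answer: CONVERGES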